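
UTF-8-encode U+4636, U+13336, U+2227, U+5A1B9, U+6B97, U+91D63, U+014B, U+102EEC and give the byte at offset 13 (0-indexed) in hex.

U+4636 → 3-byte form E4 98 B6 at offsets 0–2.
U+13336 → 4-byte form F0 93 8C B6 at offsets 3–6.
U+2227 → 3-byte form E2 88 A7 at offsets 7–9.
U+5A1B9 → 4-byte form F1 9A 86 B9 at offsets 10–13.
Offset 13 falls in char 4's range; it's byte 4 of F1 9A 86 B9 = 0xB9.

0xB9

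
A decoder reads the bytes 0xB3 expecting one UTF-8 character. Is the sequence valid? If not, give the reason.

Byte 0xB3 = 10110011 has the form 10xxxxxx — a continuation byte — but there is no preceding leading byte.

invalid (continuation byte with no leading byte)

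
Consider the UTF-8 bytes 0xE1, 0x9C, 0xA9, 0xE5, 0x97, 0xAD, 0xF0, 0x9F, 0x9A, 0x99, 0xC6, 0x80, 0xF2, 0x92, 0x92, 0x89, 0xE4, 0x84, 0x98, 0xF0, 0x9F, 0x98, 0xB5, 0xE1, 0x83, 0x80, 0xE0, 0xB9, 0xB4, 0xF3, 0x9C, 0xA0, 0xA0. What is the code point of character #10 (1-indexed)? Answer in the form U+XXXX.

Offset 0: leading byte 0xE1 = 11100001 → 3-byte char #1 = E1 9C A9.
Offset 3: leading byte 0xE5 = 11100101 → 3-byte char #2 = E5 97 AD.
Offset 6: leading byte 0xF0 = 11110000 → 4-byte char #3 = F0 9F 9A 99.
Offset 10: leading byte 0xC6 = 11000110 → 2-byte char #4 = C6 80.
Offset 12: leading byte 0xF2 = 11110010 → 4-byte char #5 = F2 92 92 89.
Offset 16: leading byte 0xE4 = 11100100 → 3-byte char #6 = E4 84 98.
Offset 19: leading byte 0xF0 = 11110000 → 4-byte char #7 = F0 9F 98 B5.
Offset 23: leading byte 0xE1 = 11100001 → 3-byte char #8 = E1 83 80.
Offset 26: leading byte 0xE0 = 11100000 → 3-byte char #9 = E0 B9 B4.
Offset 29: leading byte 0xF3 = 11110011 → 4-byte char #10 = F3 9C A0 A0.
Leading byte 0xF3 = 11110011 matches 11110xxx → 4-byte sequence.
Byte 1: 0xF3 = 11110011, payload 011 (3 bits).
Byte 2: 0x9C = 10011100 (10xxxxxx ✓), payload 011100.
Byte 3: 0xA0 = 10100000 (10xxxxxx ✓), payload 100000.
Byte 4: 0xA0 = 10100000 (10xxxxxx ✓), payload 100000.
Concatenate: 011011100100000100000 = 0xDC820 (21 bits → U+DC820).

U+DC820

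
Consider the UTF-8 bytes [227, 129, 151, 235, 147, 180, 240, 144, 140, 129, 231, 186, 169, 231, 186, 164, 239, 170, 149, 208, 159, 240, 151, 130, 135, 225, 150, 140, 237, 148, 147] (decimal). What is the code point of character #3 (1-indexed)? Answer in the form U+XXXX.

Offset 0: leading byte 0xE3 = 11100011 → 3-byte char #1 = E3 81 97.
Offset 3: leading byte 0xEB = 11101011 → 3-byte char #2 = EB 93 B4.
Offset 6: leading byte 0xF0 = 11110000 → 4-byte char #3 = F0 90 8C 81.
Leading byte 0xF0 = 11110000 matches 11110xxx → 4-byte sequence.
Byte 1: 0xF0 = 11110000, payload 000 (3 bits).
Byte 2: 0x90 = 10010000 (10xxxxxx ✓), payload 010000.
Byte 3: 0x8C = 10001100 (10xxxxxx ✓), payload 001100.
Byte 4: 0x81 = 10000001 (10xxxxxx ✓), payload 000001.
Concatenate: 000010000001100000001 = 0x10301 (21 bits → U+10301).

U+10301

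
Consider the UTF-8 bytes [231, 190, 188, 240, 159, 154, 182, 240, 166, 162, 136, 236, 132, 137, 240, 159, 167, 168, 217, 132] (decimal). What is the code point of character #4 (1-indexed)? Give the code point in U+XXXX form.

Offset 0: leading byte 0xE7 = 11100111 → 3-byte char #1 = E7 BE BC.
Offset 3: leading byte 0xF0 = 11110000 → 4-byte char #2 = F0 9F 9A B6.
Offset 7: leading byte 0xF0 = 11110000 → 4-byte char #3 = F0 A6 A2 88.
Offset 11: leading byte 0xEC = 11101100 → 3-byte char #4 = EC 84 89.
Leading byte 0xEC = 11101100 matches 1110xxxx → 3-byte sequence.
Byte 1: 0xEC = 11101100, payload 1100 (4 bits).
Byte 2: 0x84 = 10000100 (10xxxxxx ✓), payload 000100.
Byte 3: 0x89 = 10001001 (10xxxxxx ✓), payload 001001.
Concatenate: 1100000100001001 = 0xC109 (16 bits → U+C109).

U+C109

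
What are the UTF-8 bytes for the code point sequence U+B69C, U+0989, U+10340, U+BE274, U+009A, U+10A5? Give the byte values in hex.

U+B69C: 3-byte form → EB 9A 9C.
U+0989: 3-byte form → E0 A6 89.
U+10340: 4-byte form → F0 90 8D 80.
U+BE274: 4-byte form → F2 BE 89 B4.
U+009A: 2-byte form → C2 9A.
U+10A5: 3-byte form → E1 82 A5.
Concatenated (19 bytes): EB 9A 9C E0 A6 89 F0 90 8D 80 F2 BE 89 B4 C2 9A E1 82 A5.

EB 9A 9C E0 A6 89 F0 90 8D 80 F2 BE 89 B4 C2 9A E1 82 A5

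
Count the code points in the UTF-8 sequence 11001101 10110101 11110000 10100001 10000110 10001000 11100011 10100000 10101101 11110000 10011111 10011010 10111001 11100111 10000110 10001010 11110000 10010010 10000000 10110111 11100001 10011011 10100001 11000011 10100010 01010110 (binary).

9

Byte at offset 0: 0xCD = 11001101 → 2-byte char (#1). Advance 2.
Byte at offset 2: 0xF0 = 11110000 → 4-byte char (#2). Advance 4.
Byte at offset 6: 0xE3 = 11100011 → 3-byte char (#3). Advance 3.
Byte at offset 9: 0xF0 = 11110000 → 4-byte char (#4). Advance 4.
Byte at offset 13: 0xE7 = 11100111 → 3-byte char (#5). Advance 3.
Byte at offset 16: 0xF0 = 11110000 → 4-byte char (#6). Advance 4.
Byte at offset 20: 0xE1 = 11100001 → 3-byte char (#7). Advance 3.
Byte at offset 23: 0xC3 = 11000011 → 2-byte char (#8). Advance 2.
Byte at offset 25: 0x56 = 01010110 → 1-byte char (#9). Advance 1.
Reached end at offset 26 after 9 code points.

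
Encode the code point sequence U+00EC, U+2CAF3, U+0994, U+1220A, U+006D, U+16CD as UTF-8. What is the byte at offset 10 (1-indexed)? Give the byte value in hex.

0xF0

1-indexed offset 10 is 0-indexed offset 9.
U+00EC → 2-byte form C3 AC at offsets 0–1.
U+2CAF3 → 4-byte form F0 AC AB B3 at offsets 2–5.
U+0994 → 3-byte form E0 A6 94 at offsets 6–8.
U+1220A → 4-byte form F0 92 88 8A at offsets 9–12.
Offset 9 falls in char 4's range; it's byte 1 of F0 92 88 8A = 0xF0.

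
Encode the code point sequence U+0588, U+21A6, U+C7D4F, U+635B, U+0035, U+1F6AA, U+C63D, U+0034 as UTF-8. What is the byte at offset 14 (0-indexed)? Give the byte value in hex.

0x9F

U+0588 → 2-byte form D6 88 at offsets 0–1.
U+21A6 → 3-byte form E2 86 A6 at offsets 2–4.
U+C7D4F → 4-byte form F3 87 B5 8F at offsets 5–8.
U+635B → 3-byte form E6 8D 9B at offsets 9–11.
U+0035 → 1-byte form 35 at offsets 12–12.
U+1F6AA → 4-byte form F0 9F 9A AA at offsets 13–16.
Offset 14 falls in char 6's range; it's byte 2 of F0 9F 9A AA = 0x9F.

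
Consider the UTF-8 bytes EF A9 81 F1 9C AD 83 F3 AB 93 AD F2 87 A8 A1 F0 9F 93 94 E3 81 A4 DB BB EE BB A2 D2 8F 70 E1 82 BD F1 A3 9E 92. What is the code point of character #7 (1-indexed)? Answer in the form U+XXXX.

U+06FB

Offset 0: leading byte 0xEF = 11101111 → 3-byte char #1 = EF A9 81.
Offset 3: leading byte 0xF1 = 11110001 → 4-byte char #2 = F1 9C AD 83.
Offset 7: leading byte 0xF3 = 11110011 → 4-byte char #3 = F3 AB 93 AD.
Offset 11: leading byte 0xF2 = 11110010 → 4-byte char #4 = F2 87 A8 A1.
Offset 15: leading byte 0xF0 = 11110000 → 4-byte char #5 = F0 9F 93 94.
Offset 19: leading byte 0xE3 = 11100011 → 3-byte char #6 = E3 81 A4.
Offset 22: leading byte 0xDB = 11011011 → 2-byte char #7 = DB BB.
Leading byte 0xDB = 11011011 matches 110xxxxx → 2-byte sequence.
Byte 1: 0xDB = 11011011, payload 11011 (5 bits).
Byte 2: 0xBB = 10111011 (10xxxxxx ✓), payload 111011.
Concatenate: 11011111011 = 0x6FB (11 bits → U+06FB).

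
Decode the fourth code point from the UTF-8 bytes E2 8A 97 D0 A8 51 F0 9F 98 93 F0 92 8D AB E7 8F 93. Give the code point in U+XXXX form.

Offset 0: leading byte 0xE2 = 11100010 → 3-byte char #1 = E2 8A 97.
Offset 3: leading byte 0xD0 = 11010000 → 2-byte char #2 = D0 A8.
Offset 5: leading byte 0x51 = 01010001 → 1-byte char #3 = 51.
Offset 6: leading byte 0xF0 = 11110000 → 4-byte char #4 = F0 9F 98 93.
Leading byte 0xF0 = 11110000 matches 11110xxx → 4-byte sequence.
Byte 1: 0xF0 = 11110000, payload 000 (3 bits).
Byte 2: 0x9F = 10011111 (10xxxxxx ✓), payload 011111.
Byte 3: 0x98 = 10011000 (10xxxxxx ✓), payload 011000.
Byte 4: 0x93 = 10010011 (10xxxxxx ✓), payload 010011.
Concatenate: 000011111011000010011 = 0x1F613 (21 bits → U+1F613).

U+1F613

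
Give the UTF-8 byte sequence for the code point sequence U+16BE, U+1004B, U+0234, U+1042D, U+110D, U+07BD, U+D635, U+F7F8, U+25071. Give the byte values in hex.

E1 9A BE F0 90 81 8B C8 B4 F0 90 90 AD E1 84 8D DE BD ED 98 B5 EF 9F B8 F0 A5 81 B1

U+16BE: 3-byte form → E1 9A BE.
U+1004B: 4-byte form → F0 90 81 8B.
U+0234: 2-byte form → C8 B4.
U+1042D: 4-byte form → F0 90 90 AD.
U+110D: 3-byte form → E1 84 8D.
U+07BD: 2-byte form → DE BD.
U+D635: 3-byte form → ED 98 B5.
U+F7F8: 3-byte form → EF 9F B8.
U+25071: 4-byte form → F0 A5 81 B1.
Concatenated (28 bytes): E1 9A BE F0 90 81 8B C8 B4 F0 90 90 AD E1 84 8D DE BD ED 98 B5 EF 9F B8 F0 A5 81 B1.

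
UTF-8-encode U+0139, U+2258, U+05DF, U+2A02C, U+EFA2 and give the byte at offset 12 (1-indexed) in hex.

1-indexed offset 12 is 0-indexed offset 11.
U+0139 → 2-byte form C4 B9 at offsets 0–1.
U+2258 → 3-byte form E2 89 98 at offsets 2–4.
U+05DF → 2-byte form D7 9F at offsets 5–6.
U+2A02C → 4-byte form F0 AA 80 AC at offsets 7–10.
U+EFA2 → 3-byte form EE BE A2 at offsets 11–13.
Offset 11 falls in char 5's range; it's byte 1 of EE BE A2 = 0xEE.

0xEE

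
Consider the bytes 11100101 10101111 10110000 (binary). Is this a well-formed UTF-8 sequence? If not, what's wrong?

Leading byte 0xE5 = 11100101 → 3-byte form.
Continuation bytes 0xAF=10101111, 0xB0=10110000 all match 10xxxxxx.
Decoded value 0x5BF0 is ≥ 0x800 (shortest form) and not a surrogate.

valid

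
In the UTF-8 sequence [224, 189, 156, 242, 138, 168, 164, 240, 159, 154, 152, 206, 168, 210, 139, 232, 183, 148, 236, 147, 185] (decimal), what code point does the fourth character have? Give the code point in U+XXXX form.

Offset 0: leading byte 0xE0 = 11100000 → 3-byte char #1 = E0 BD 9C.
Offset 3: leading byte 0xF2 = 11110010 → 4-byte char #2 = F2 8A A8 A4.
Offset 7: leading byte 0xF0 = 11110000 → 4-byte char #3 = F0 9F 9A 98.
Offset 11: leading byte 0xCE = 11001110 → 2-byte char #4 = CE A8.
Leading byte 0xCE = 11001110 matches 110xxxxx → 2-byte sequence.
Byte 1: 0xCE = 11001110, payload 01110 (5 bits).
Byte 2: 0xA8 = 10101000 (10xxxxxx ✓), payload 101000.
Concatenate: 01110101000 = 0x3A8 (11 bits → U+03A8).

U+03A8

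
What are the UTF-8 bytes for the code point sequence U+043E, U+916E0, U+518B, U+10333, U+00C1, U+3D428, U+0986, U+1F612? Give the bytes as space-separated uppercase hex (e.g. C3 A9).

U+043E: 2-byte form → D0 BE.
U+916E0: 4-byte form → F2 91 9B A0.
U+518B: 3-byte form → E5 86 8B.
U+10333: 4-byte form → F0 90 8C B3.
U+00C1: 2-byte form → C3 81.
U+3D428: 4-byte form → F0 BD 90 A8.
U+0986: 3-byte form → E0 A6 86.
U+1F612: 4-byte form → F0 9F 98 92.
Concatenated (26 bytes): D0 BE F2 91 9B A0 E5 86 8B F0 90 8C B3 C3 81 F0 BD 90 A8 E0 A6 86 F0 9F 98 92.

D0 BE F2 91 9B A0 E5 86 8B F0 90 8C B3 C3 81 F0 BD 90 A8 E0 A6 86 F0 9F 98 92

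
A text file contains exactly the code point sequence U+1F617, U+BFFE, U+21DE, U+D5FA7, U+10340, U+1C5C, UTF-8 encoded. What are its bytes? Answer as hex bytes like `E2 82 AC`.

F0 9F 98 97 EB BF BE E2 87 9E F3 95 BE A7 F0 90 8D 80 E1 B1 9C

U+1F617: 4-byte form → F0 9F 98 97.
U+BFFE: 3-byte form → EB BF BE.
U+21DE: 3-byte form → E2 87 9E.
U+D5FA7: 4-byte form → F3 95 BE A7.
U+10340: 4-byte form → F0 90 8D 80.
U+1C5C: 3-byte form → E1 B1 9C.
Concatenated (21 bytes): F0 9F 98 97 EB BF BE E2 87 9E F3 95 BE A7 F0 90 8D 80 E1 B1 9C.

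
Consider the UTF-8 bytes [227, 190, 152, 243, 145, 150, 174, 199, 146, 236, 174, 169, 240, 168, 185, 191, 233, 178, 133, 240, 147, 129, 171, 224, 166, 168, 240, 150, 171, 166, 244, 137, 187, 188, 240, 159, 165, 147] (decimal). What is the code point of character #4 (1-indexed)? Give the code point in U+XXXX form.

Offset 0: leading byte 0xE3 = 11100011 → 3-byte char #1 = E3 BE 98.
Offset 3: leading byte 0xF3 = 11110011 → 4-byte char #2 = F3 91 96 AE.
Offset 7: leading byte 0xC7 = 11000111 → 2-byte char #3 = C7 92.
Offset 9: leading byte 0xEC = 11101100 → 3-byte char #4 = EC AE A9.
Leading byte 0xEC = 11101100 matches 1110xxxx → 3-byte sequence.
Byte 1: 0xEC = 11101100, payload 1100 (4 bits).
Byte 2: 0xAE = 10101110 (10xxxxxx ✓), payload 101110.
Byte 3: 0xA9 = 10101001 (10xxxxxx ✓), payload 101001.
Concatenate: 1100101110101001 = 0xCBA9 (16 bits → U+CBA9).

U+CBA9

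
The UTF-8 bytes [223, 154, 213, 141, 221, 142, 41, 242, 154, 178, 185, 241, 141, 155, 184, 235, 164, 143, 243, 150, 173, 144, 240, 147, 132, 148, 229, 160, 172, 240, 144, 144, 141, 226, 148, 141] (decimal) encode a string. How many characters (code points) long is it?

12

Byte at offset 0: 0xDF = 11011111 → 2-byte char (#1). Advance 2.
Byte at offset 2: 0xD5 = 11010101 → 2-byte char (#2). Advance 2.
Byte at offset 4: 0xDD = 11011101 → 2-byte char (#3). Advance 2.
Byte at offset 6: 0x29 = 00101001 → 1-byte char (#4). Advance 1.
Byte at offset 7: 0xF2 = 11110010 → 4-byte char (#5). Advance 4.
Byte at offset 11: 0xF1 = 11110001 → 4-byte char (#6). Advance 4.
Byte at offset 15: 0xEB = 11101011 → 3-byte char (#7). Advance 3.
Byte at offset 18: 0xF3 = 11110011 → 4-byte char (#8). Advance 4.
Byte at offset 22: 0xF0 = 11110000 → 4-byte char (#9). Advance 4.
Byte at offset 26: 0xE5 = 11100101 → 3-byte char (#10). Advance 3.
Byte at offset 29: 0xF0 = 11110000 → 4-byte char (#11). Advance 4.
Byte at offset 33: 0xE2 = 11100010 → 3-byte char (#12). Advance 3.
Reached end at offset 36 after 12 code points.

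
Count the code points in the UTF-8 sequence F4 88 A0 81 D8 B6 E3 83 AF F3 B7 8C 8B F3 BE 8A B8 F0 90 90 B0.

6

Byte at offset 0: 0xF4 = 11110100 → 4-byte char (#1). Advance 4.
Byte at offset 4: 0xD8 = 11011000 → 2-byte char (#2). Advance 2.
Byte at offset 6: 0xE3 = 11100011 → 3-byte char (#3). Advance 3.
Byte at offset 9: 0xF3 = 11110011 → 4-byte char (#4). Advance 4.
Byte at offset 13: 0xF3 = 11110011 → 4-byte char (#5). Advance 4.
Byte at offset 17: 0xF0 = 11110000 → 4-byte char (#6). Advance 4.
Reached end at offset 21 after 6 code points.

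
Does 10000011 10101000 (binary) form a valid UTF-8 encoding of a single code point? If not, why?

Byte 0x83 = 10000011 has the form 10xxxxxx — a continuation byte — but there is no preceding leading byte.

invalid (continuation byte with no leading byte)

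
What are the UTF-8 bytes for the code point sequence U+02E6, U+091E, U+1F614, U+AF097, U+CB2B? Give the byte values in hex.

U+02E6: 2-byte form → CB A6.
U+091E: 3-byte form → E0 A4 9E.
U+1F614: 4-byte form → F0 9F 98 94.
U+AF097: 4-byte form → F2 AF 82 97.
U+CB2B: 3-byte form → EC AC AB.
Concatenated (16 bytes): CB A6 E0 A4 9E F0 9F 98 94 F2 AF 82 97 EC AC AB.

CB A6 E0 A4 9E F0 9F 98 94 F2 AF 82 97 EC AC AB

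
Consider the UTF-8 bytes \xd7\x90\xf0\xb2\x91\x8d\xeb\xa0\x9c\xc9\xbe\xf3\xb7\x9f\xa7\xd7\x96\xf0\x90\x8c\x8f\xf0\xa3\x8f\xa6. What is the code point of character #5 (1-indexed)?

U+F77E7

Offset 0: leading byte 0xD7 = 11010111 → 2-byte char #1 = D7 90.
Offset 2: leading byte 0xF0 = 11110000 → 4-byte char #2 = F0 B2 91 8D.
Offset 6: leading byte 0xEB = 11101011 → 3-byte char #3 = EB A0 9C.
Offset 9: leading byte 0xC9 = 11001001 → 2-byte char #4 = C9 BE.
Offset 11: leading byte 0xF3 = 11110011 → 4-byte char #5 = F3 B7 9F A7.
Leading byte 0xF3 = 11110011 matches 11110xxx → 4-byte sequence.
Byte 1: 0xF3 = 11110011, payload 011 (3 bits).
Byte 2: 0xB7 = 10110111 (10xxxxxx ✓), payload 110111.
Byte 3: 0x9F = 10011111 (10xxxxxx ✓), payload 011111.
Byte 4: 0xA7 = 10100111 (10xxxxxx ✓), payload 100111.
Concatenate: 011110111011111100111 = 0xF77E7 (21 bits → U+F77E7).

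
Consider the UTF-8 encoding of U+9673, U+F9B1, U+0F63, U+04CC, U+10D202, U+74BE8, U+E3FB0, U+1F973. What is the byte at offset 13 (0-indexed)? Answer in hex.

U+9673 → 3-byte form E9 99 B3 at offsets 0–2.
U+F9B1 → 3-byte form EF A6 B1 at offsets 3–5.
U+0F63 → 3-byte form E0 BD A3 at offsets 6–8.
U+04CC → 2-byte form D3 8C at offsets 9–10.
U+10D202 → 4-byte form F4 8D 88 82 at offsets 11–14.
Offset 13 falls in char 5's range; it's byte 3 of F4 8D 88 82 = 0x88.

0x88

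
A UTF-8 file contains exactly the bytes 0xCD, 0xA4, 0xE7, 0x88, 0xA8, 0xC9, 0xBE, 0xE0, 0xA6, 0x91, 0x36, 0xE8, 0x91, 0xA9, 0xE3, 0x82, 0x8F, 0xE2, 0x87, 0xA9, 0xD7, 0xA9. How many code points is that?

9

Byte at offset 0: 0xCD = 11001101 → 2-byte char (#1). Advance 2.
Byte at offset 2: 0xE7 = 11100111 → 3-byte char (#2). Advance 3.
Byte at offset 5: 0xC9 = 11001001 → 2-byte char (#3). Advance 2.
Byte at offset 7: 0xE0 = 11100000 → 3-byte char (#4). Advance 3.
Byte at offset 10: 0x36 = 00110110 → 1-byte char (#5). Advance 1.
Byte at offset 11: 0xE8 = 11101000 → 3-byte char (#6). Advance 3.
Byte at offset 14: 0xE3 = 11100011 → 3-byte char (#7). Advance 3.
Byte at offset 17: 0xE2 = 11100010 → 3-byte char (#8). Advance 3.
Byte at offset 20: 0xD7 = 11010111 → 2-byte char (#9). Advance 2.
Reached end at offset 22 after 9 code points.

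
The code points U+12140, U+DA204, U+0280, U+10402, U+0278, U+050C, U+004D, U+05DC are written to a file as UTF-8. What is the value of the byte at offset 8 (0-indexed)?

0xCA

U+12140 → 4-byte form F0 92 85 80 at offsets 0–3.
U+DA204 → 4-byte form F3 9A 88 84 at offsets 4–7.
U+0280 → 2-byte form CA 80 at offsets 8–9.
Offset 8 falls in char 3's range; it's byte 1 of CA 80 = 0xCA.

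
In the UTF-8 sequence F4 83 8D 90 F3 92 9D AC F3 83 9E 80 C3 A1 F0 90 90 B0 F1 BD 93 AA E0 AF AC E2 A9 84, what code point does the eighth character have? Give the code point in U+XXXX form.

U+2A44

Offset 0: leading byte 0xF4 = 11110100 → 4-byte char #1 = F4 83 8D 90.
Offset 4: leading byte 0xF3 = 11110011 → 4-byte char #2 = F3 92 9D AC.
Offset 8: leading byte 0xF3 = 11110011 → 4-byte char #3 = F3 83 9E 80.
Offset 12: leading byte 0xC3 = 11000011 → 2-byte char #4 = C3 A1.
Offset 14: leading byte 0xF0 = 11110000 → 4-byte char #5 = F0 90 90 B0.
Offset 18: leading byte 0xF1 = 11110001 → 4-byte char #6 = F1 BD 93 AA.
Offset 22: leading byte 0xE0 = 11100000 → 3-byte char #7 = E0 AF AC.
Offset 25: leading byte 0xE2 = 11100010 → 3-byte char #8 = E2 A9 84.
Leading byte 0xE2 = 11100010 matches 1110xxxx → 3-byte sequence.
Byte 1: 0xE2 = 11100010, payload 0010 (4 bits).
Byte 2: 0xA9 = 10101001 (10xxxxxx ✓), payload 101001.
Byte 3: 0x84 = 10000100 (10xxxxxx ✓), payload 000100.
Concatenate: 0010101001000100 = 0x2A44 (16 bits → U+2A44).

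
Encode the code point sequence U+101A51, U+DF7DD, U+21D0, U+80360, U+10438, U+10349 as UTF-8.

U+101A51: 4-byte form → F4 81 A9 91.
U+DF7DD: 4-byte form → F3 9F 9F 9D.
U+21D0: 3-byte form → E2 87 90.
U+80360: 4-byte form → F2 80 8D A0.
U+10438: 4-byte form → F0 90 90 B8.
U+10349: 4-byte form → F0 90 8D 89.
Concatenated (23 bytes): F4 81 A9 91 F3 9F 9F 9D E2 87 90 F2 80 8D A0 F0 90 90 B8 F0 90 8D 89.

F4 81 A9 91 F3 9F 9F 9D E2 87 90 F2 80 8D A0 F0 90 90 B8 F0 90 8D 89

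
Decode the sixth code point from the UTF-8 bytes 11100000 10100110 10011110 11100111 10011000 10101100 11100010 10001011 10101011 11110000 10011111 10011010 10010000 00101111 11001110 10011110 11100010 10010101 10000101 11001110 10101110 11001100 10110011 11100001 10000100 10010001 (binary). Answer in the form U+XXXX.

U+039E

Offset 0: leading byte 0xE0 = 11100000 → 3-byte char #1 = E0 A6 9E.
Offset 3: leading byte 0xE7 = 11100111 → 3-byte char #2 = E7 98 AC.
Offset 6: leading byte 0xE2 = 11100010 → 3-byte char #3 = E2 8B AB.
Offset 9: leading byte 0xF0 = 11110000 → 4-byte char #4 = F0 9F 9A 90.
Offset 13: leading byte 0x2F = 00101111 → 1-byte char #5 = 2F.
Offset 14: leading byte 0xCE = 11001110 → 2-byte char #6 = CE 9E.
Leading byte 0xCE = 11001110 matches 110xxxxx → 2-byte sequence.
Byte 1: 0xCE = 11001110, payload 01110 (5 bits).
Byte 2: 0x9E = 10011110 (10xxxxxx ✓), payload 011110.
Concatenate: 01110011110 = 0x39E (11 bits → U+039E).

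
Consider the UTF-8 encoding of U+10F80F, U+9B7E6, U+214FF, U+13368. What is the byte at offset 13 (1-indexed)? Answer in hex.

1-indexed offset 13 is 0-indexed offset 12.
U+10F80F → 4-byte form F4 8F A0 8F at offsets 0–3.
U+9B7E6 → 4-byte form F2 9B 9F A6 at offsets 4–7.
U+214FF → 4-byte form F0 A1 93 BF at offsets 8–11.
U+13368 → 4-byte form F0 93 8D A8 at offsets 12–15.
Offset 12 falls in char 4's range; it's byte 1 of F0 93 8D A8 = 0xF0.

0xF0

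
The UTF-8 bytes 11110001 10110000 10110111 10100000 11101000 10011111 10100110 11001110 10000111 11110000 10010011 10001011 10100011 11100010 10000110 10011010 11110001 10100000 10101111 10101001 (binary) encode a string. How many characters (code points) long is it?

6

Byte at offset 0: 0xF1 = 11110001 → 4-byte char (#1). Advance 4.
Byte at offset 4: 0xE8 = 11101000 → 3-byte char (#2). Advance 3.
Byte at offset 7: 0xCE = 11001110 → 2-byte char (#3). Advance 2.
Byte at offset 9: 0xF0 = 11110000 → 4-byte char (#4). Advance 4.
Byte at offset 13: 0xE2 = 11100010 → 3-byte char (#5). Advance 3.
Byte at offset 16: 0xF1 = 11110001 → 4-byte char (#6). Advance 4.
Reached end at offset 20 after 6 code points.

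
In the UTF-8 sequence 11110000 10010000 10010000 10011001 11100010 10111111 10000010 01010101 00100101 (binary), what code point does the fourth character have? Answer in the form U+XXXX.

Offset 0: leading byte 0xF0 = 11110000 → 4-byte char #1 = F0 90 90 99.
Offset 4: leading byte 0xE2 = 11100010 → 3-byte char #2 = E2 BF 82.
Offset 7: leading byte 0x55 = 01010101 → 1-byte char #3 = 55.
Offset 8: leading byte 0x25 = 00100101 → 1-byte char #4 = 25.
Leading byte 0x25 = 00100101 matches 0xxxxxxx → 1-byte sequence.
Byte 1: 0x25 = 00100101, payload 0100101 (7 bits).
Concatenate: 0100101 = 0x25 (7 bits → U+0025).

U+0025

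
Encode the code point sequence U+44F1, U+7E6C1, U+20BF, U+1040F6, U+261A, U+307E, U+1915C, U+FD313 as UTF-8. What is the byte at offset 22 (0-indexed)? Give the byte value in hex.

0x85

U+44F1 → 3-byte form E4 93 B1 at offsets 0–2.
U+7E6C1 → 4-byte form F1 BE 9B 81 at offsets 3–6.
U+20BF → 3-byte form E2 82 BF at offsets 7–9.
U+1040F6 → 4-byte form F4 84 83 B6 at offsets 10–13.
U+261A → 3-byte form E2 98 9A at offsets 14–16.
U+307E → 3-byte form E3 81 BE at offsets 17–19.
U+1915C → 4-byte form F0 99 85 9C at offsets 20–23.
Offset 22 falls in char 7's range; it's byte 3 of F0 99 85 9C = 0x85.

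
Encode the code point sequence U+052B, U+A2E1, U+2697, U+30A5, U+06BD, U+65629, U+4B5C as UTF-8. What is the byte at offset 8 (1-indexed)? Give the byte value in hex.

1-indexed offset 8 is 0-indexed offset 7.
U+052B → 2-byte form D4 AB at offsets 0–1.
U+A2E1 → 3-byte form EA 8B A1 at offsets 2–4.
U+2697 → 3-byte form E2 9A 97 at offsets 5–7.
Offset 7 falls in char 3's range; it's byte 3 of E2 9A 97 = 0x97.

0x97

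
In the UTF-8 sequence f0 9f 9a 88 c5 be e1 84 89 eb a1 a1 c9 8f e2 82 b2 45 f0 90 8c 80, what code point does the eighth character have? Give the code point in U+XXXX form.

Offset 0: leading byte 0xF0 = 11110000 → 4-byte char #1 = F0 9F 9A 88.
Offset 4: leading byte 0xC5 = 11000101 → 2-byte char #2 = C5 BE.
Offset 6: leading byte 0xE1 = 11100001 → 3-byte char #3 = E1 84 89.
Offset 9: leading byte 0xEB = 11101011 → 3-byte char #4 = EB A1 A1.
Offset 12: leading byte 0xC9 = 11001001 → 2-byte char #5 = C9 8F.
Offset 14: leading byte 0xE2 = 11100010 → 3-byte char #6 = E2 82 B2.
Offset 17: leading byte 0x45 = 01000101 → 1-byte char #7 = 45.
Offset 18: leading byte 0xF0 = 11110000 → 4-byte char #8 = F0 90 8C 80.
Leading byte 0xF0 = 11110000 matches 11110xxx → 4-byte sequence.
Byte 1: 0xF0 = 11110000, payload 000 (3 bits).
Byte 2: 0x90 = 10010000 (10xxxxxx ✓), payload 010000.
Byte 3: 0x8C = 10001100 (10xxxxxx ✓), payload 001100.
Byte 4: 0x80 = 10000000 (10xxxxxx ✓), payload 000000.
Concatenate: 000010000001100000000 = 0x10300 (21 bits → U+10300).

U+10300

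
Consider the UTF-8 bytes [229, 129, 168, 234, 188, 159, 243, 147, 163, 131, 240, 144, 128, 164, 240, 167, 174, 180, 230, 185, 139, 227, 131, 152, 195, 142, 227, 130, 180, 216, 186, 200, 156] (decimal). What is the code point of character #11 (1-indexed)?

U+021C

Offset 0: leading byte 0xE5 = 11100101 → 3-byte char #1 = E5 81 A8.
Offset 3: leading byte 0xEA = 11101010 → 3-byte char #2 = EA BC 9F.
Offset 6: leading byte 0xF3 = 11110011 → 4-byte char #3 = F3 93 A3 83.
Offset 10: leading byte 0xF0 = 11110000 → 4-byte char #4 = F0 90 80 A4.
Offset 14: leading byte 0xF0 = 11110000 → 4-byte char #5 = F0 A7 AE B4.
Offset 18: leading byte 0xE6 = 11100110 → 3-byte char #6 = E6 B9 8B.
Offset 21: leading byte 0xE3 = 11100011 → 3-byte char #7 = E3 83 98.
Offset 24: leading byte 0xC3 = 11000011 → 2-byte char #8 = C3 8E.
Offset 26: leading byte 0xE3 = 11100011 → 3-byte char #9 = E3 82 B4.
Offset 29: leading byte 0xD8 = 11011000 → 2-byte char #10 = D8 BA.
Offset 31: leading byte 0xC8 = 11001000 → 2-byte char #11 = C8 9C.
Leading byte 0xC8 = 11001000 matches 110xxxxx → 2-byte sequence.
Byte 1: 0xC8 = 11001000, payload 01000 (5 bits).
Byte 2: 0x9C = 10011100 (10xxxxxx ✓), payload 011100.
Concatenate: 01000011100 = 0x21C (11 bits → U+021C).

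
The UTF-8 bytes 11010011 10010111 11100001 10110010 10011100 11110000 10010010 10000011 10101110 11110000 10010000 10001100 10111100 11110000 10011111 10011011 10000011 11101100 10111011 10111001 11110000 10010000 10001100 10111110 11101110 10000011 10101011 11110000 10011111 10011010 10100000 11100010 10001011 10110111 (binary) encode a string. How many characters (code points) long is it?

10

Byte at offset 0: 0xD3 = 11010011 → 2-byte char (#1). Advance 2.
Byte at offset 2: 0xE1 = 11100001 → 3-byte char (#2). Advance 3.
Byte at offset 5: 0xF0 = 11110000 → 4-byte char (#3). Advance 4.
Byte at offset 9: 0xF0 = 11110000 → 4-byte char (#4). Advance 4.
Byte at offset 13: 0xF0 = 11110000 → 4-byte char (#5). Advance 4.
Byte at offset 17: 0xEC = 11101100 → 3-byte char (#6). Advance 3.
Byte at offset 20: 0xF0 = 11110000 → 4-byte char (#7). Advance 4.
Byte at offset 24: 0xEE = 11101110 → 3-byte char (#8). Advance 3.
Byte at offset 27: 0xF0 = 11110000 → 4-byte char (#9). Advance 4.
Byte at offset 31: 0xE2 = 11100010 → 3-byte char (#10). Advance 3.
Reached end at offset 34 after 10 code points.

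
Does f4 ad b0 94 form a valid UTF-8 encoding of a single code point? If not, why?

Leading byte 0xF4 = 11110100 → 4-byte form.
Payload = 0x12DC14, which exceeds U+10FFFF, the maximum Unicode code point. (Leading bytes F5–FF, or F4 followed by ≥ 0x90, are invalid.)

invalid (encodes a value above U+10FFFF)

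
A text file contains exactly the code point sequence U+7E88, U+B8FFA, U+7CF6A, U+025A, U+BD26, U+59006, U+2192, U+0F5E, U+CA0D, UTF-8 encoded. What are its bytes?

E7 BA 88 F2 B8 BF BA F1 BC BD AA C9 9A EB B4 A6 F1 99 80 86 E2 86 92 E0 BD 9E EC A8 8D

U+7E88: 3-byte form → E7 BA 88.
U+B8FFA: 4-byte form → F2 B8 BF BA.
U+7CF6A: 4-byte form → F1 BC BD AA.
U+025A: 2-byte form → C9 9A.
U+BD26: 3-byte form → EB B4 A6.
U+59006: 4-byte form → F1 99 80 86.
U+2192: 3-byte form → E2 86 92.
U+0F5E: 3-byte form → E0 BD 9E.
U+CA0D: 3-byte form → EC A8 8D.
Concatenated (29 bytes): E7 BA 88 F2 B8 BF BA F1 BC BD AA C9 9A EB B4 A6 F1 99 80 86 E2 86 92 E0 BD 9E EC A8 8D.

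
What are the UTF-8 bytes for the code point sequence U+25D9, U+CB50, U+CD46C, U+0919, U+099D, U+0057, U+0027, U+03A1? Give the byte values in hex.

E2 97 99 EC AD 90 F3 8D 91 AC E0 A4 99 E0 A6 9D 57 27 CE A1

U+25D9: 3-byte form → E2 97 99.
U+CB50: 3-byte form → EC AD 90.
U+CD46C: 4-byte form → F3 8D 91 AC.
U+0919: 3-byte form → E0 A4 99.
U+099D: 3-byte form → E0 A6 9D.
U+0057: 1-byte form → 57.
U+0027: 1-byte form → 27.
U+03A1: 2-byte form → CE A1.
Concatenated (20 bytes): E2 97 99 EC AD 90 F3 8D 91 AC E0 A4 99 E0 A6 9D 57 27 CE A1.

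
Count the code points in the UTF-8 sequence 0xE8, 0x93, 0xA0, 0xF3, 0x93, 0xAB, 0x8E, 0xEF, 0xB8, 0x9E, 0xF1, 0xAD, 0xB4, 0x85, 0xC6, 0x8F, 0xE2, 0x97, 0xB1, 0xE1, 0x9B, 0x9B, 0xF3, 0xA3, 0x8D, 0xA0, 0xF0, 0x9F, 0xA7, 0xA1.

Byte at offset 0: 0xE8 = 11101000 → 3-byte char (#1). Advance 3.
Byte at offset 3: 0xF3 = 11110011 → 4-byte char (#2). Advance 4.
Byte at offset 7: 0xEF = 11101111 → 3-byte char (#3). Advance 3.
Byte at offset 10: 0xF1 = 11110001 → 4-byte char (#4). Advance 4.
Byte at offset 14: 0xC6 = 11000110 → 2-byte char (#5). Advance 2.
Byte at offset 16: 0xE2 = 11100010 → 3-byte char (#6). Advance 3.
Byte at offset 19: 0xE1 = 11100001 → 3-byte char (#7). Advance 3.
Byte at offset 22: 0xF3 = 11110011 → 4-byte char (#8). Advance 4.
Byte at offset 26: 0xF0 = 11110000 → 4-byte char (#9). Advance 4.
Reached end at offset 30 after 9 code points.

9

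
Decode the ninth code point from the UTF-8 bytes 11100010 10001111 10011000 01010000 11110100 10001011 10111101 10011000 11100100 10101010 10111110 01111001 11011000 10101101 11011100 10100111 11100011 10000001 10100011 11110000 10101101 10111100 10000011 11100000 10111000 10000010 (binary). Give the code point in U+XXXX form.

U+2DF03

Offset 0: leading byte 0xE2 = 11100010 → 3-byte char #1 = E2 8F 98.
Offset 3: leading byte 0x50 = 01010000 → 1-byte char #2 = 50.
Offset 4: leading byte 0xF4 = 11110100 → 4-byte char #3 = F4 8B BD 98.
Offset 8: leading byte 0xE4 = 11100100 → 3-byte char #4 = E4 AA BE.
Offset 11: leading byte 0x79 = 01111001 → 1-byte char #5 = 79.
Offset 12: leading byte 0xD8 = 11011000 → 2-byte char #6 = D8 AD.
Offset 14: leading byte 0xDC = 11011100 → 2-byte char #7 = DC A7.
Offset 16: leading byte 0xE3 = 11100011 → 3-byte char #8 = E3 81 A3.
Offset 19: leading byte 0xF0 = 11110000 → 4-byte char #9 = F0 AD BC 83.
Leading byte 0xF0 = 11110000 matches 11110xxx → 4-byte sequence.
Byte 1: 0xF0 = 11110000, payload 000 (3 bits).
Byte 2: 0xAD = 10101101 (10xxxxxx ✓), payload 101101.
Byte 3: 0xBC = 10111100 (10xxxxxx ✓), payload 111100.
Byte 4: 0x83 = 10000011 (10xxxxxx ✓), payload 000011.
Concatenate: 000101101111100000011 = 0x2DF03 (21 bits → U+2DF03).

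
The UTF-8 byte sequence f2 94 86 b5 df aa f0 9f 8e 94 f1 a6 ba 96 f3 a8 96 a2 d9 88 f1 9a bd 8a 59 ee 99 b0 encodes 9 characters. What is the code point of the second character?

U+07EA

Offset 0: leading byte 0xF2 = 11110010 → 4-byte char #1 = F2 94 86 B5.
Offset 4: leading byte 0xDF = 11011111 → 2-byte char #2 = DF AA.
Leading byte 0xDF = 11011111 matches 110xxxxx → 2-byte sequence.
Byte 1: 0xDF = 11011111, payload 11111 (5 bits).
Byte 2: 0xAA = 10101010 (10xxxxxx ✓), payload 101010.
Concatenate: 11111101010 = 0x7EA (11 bits → U+07EA).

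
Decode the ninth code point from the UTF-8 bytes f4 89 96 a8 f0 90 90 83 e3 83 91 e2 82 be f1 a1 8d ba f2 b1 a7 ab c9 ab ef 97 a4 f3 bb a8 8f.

U+FBA0F

Offset 0: leading byte 0xF4 = 11110100 → 4-byte char #1 = F4 89 96 A8.
Offset 4: leading byte 0xF0 = 11110000 → 4-byte char #2 = F0 90 90 83.
Offset 8: leading byte 0xE3 = 11100011 → 3-byte char #3 = E3 83 91.
Offset 11: leading byte 0xE2 = 11100010 → 3-byte char #4 = E2 82 BE.
Offset 14: leading byte 0xF1 = 11110001 → 4-byte char #5 = F1 A1 8D BA.
Offset 18: leading byte 0xF2 = 11110010 → 4-byte char #6 = F2 B1 A7 AB.
Offset 22: leading byte 0xC9 = 11001001 → 2-byte char #7 = C9 AB.
Offset 24: leading byte 0xEF = 11101111 → 3-byte char #8 = EF 97 A4.
Offset 27: leading byte 0xF3 = 11110011 → 4-byte char #9 = F3 BB A8 8F.
Leading byte 0xF3 = 11110011 matches 11110xxx → 4-byte sequence.
Byte 1: 0xF3 = 11110011, payload 011 (3 bits).
Byte 2: 0xBB = 10111011 (10xxxxxx ✓), payload 111011.
Byte 3: 0xA8 = 10101000 (10xxxxxx ✓), payload 101000.
Byte 4: 0x8F = 10001111 (10xxxxxx ✓), payload 001111.
Concatenate: 011111011101000001111 = 0xFBA0F (21 bits → U+FBA0F).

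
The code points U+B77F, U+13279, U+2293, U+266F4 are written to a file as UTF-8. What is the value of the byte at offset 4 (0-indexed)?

U+B77F → 3-byte form EB 9D BF at offsets 0–2.
U+13279 → 4-byte form F0 93 89 B9 at offsets 3–6.
Offset 4 falls in char 2's range; it's byte 2 of F0 93 89 B9 = 0x93.

0x93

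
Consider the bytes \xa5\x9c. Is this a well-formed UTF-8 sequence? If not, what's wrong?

Byte 0xA5 = 10100101 has the form 10xxxxxx — a continuation byte — but there is no preceding leading byte.

invalid (continuation byte with no leading byte)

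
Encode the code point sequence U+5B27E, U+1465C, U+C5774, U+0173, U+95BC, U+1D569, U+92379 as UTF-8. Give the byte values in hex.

F1 9B 89 BE F0 94 99 9C F3 85 9D B4 C5 B3 E9 96 BC F0 9D 95 A9 F2 92 8D B9

U+5B27E: 4-byte form → F1 9B 89 BE.
U+1465C: 4-byte form → F0 94 99 9C.
U+C5774: 4-byte form → F3 85 9D B4.
U+0173: 2-byte form → C5 B3.
U+95BC: 3-byte form → E9 96 BC.
U+1D569: 4-byte form → F0 9D 95 A9.
U+92379: 4-byte form → F2 92 8D B9.
Concatenated (25 bytes): F1 9B 89 BE F0 94 99 9C F3 85 9D B4 C5 B3 E9 96 BC F0 9D 95 A9 F2 92 8D B9.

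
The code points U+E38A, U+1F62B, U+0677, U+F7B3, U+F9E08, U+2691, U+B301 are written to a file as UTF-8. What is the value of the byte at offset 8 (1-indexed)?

1-indexed offset 8 is 0-indexed offset 7.
U+E38A → 3-byte form EE 8E 8A at offsets 0–2.
U+1F62B → 4-byte form F0 9F 98 AB at offsets 3–6.
U+0677 → 2-byte form D9 B7 at offsets 7–8.
Offset 7 falls in char 3's range; it's byte 1 of D9 B7 = 0xD9.

0xD9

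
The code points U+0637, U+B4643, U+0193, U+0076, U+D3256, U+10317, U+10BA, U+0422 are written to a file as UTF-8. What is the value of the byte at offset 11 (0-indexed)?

0x89

U+0637 → 2-byte form D8 B7 at offsets 0–1.
U+B4643 → 4-byte form F2 B4 99 83 at offsets 2–5.
U+0193 → 2-byte form C6 93 at offsets 6–7.
U+0076 → 1-byte form 76 at offsets 8–8.
U+D3256 → 4-byte form F3 93 89 96 at offsets 9–12.
Offset 11 falls in char 5's range; it's byte 3 of F3 93 89 96 = 0x89.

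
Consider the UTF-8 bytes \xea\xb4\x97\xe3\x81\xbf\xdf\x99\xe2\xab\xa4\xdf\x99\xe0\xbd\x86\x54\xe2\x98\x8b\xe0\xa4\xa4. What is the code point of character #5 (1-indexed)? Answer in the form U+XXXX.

Offset 0: leading byte 0xEA = 11101010 → 3-byte char #1 = EA B4 97.
Offset 3: leading byte 0xE3 = 11100011 → 3-byte char #2 = E3 81 BF.
Offset 6: leading byte 0xDF = 11011111 → 2-byte char #3 = DF 99.
Offset 8: leading byte 0xE2 = 11100010 → 3-byte char #4 = E2 AB A4.
Offset 11: leading byte 0xDF = 11011111 → 2-byte char #5 = DF 99.
Leading byte 0xDF = 11011111 matches 110xxxxx → 2-byte sequence.
Byte 1: 0xDF = 11011111, payload 11111 (5 bits).
Byte 2: 0x99 = 10011001 (10xxxxxx ✓), payload 011001.
Concatenate: 11111011001 = 0x7D9 (11 bits → U+07D9).

U+07D9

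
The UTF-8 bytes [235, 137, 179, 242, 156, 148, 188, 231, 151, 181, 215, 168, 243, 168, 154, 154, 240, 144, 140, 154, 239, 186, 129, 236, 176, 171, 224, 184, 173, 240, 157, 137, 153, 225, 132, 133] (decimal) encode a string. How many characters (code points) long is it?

11

Byte at offset 0: 0xEB = 11101011 → 3-byte char (#1). Advance 3.
Byte at offset 3: 0xF2 = 11110010 → 4-byte char (#2). Advance 4.
Byte at offset 7: 0xE7 = 11100111 → 3-byte char (#3). Advance 3.
Byte at offset 10: 0xD7 = 11010111 → 2-byte char (#4). Advance 2.
Byte at offset 12: 0xF3 = 11110011 → 4-byte char (#5). Advance 4.
Byte at offset 16: 0xF0 = 11110000 → 4-byte char (#6). Advance 4.
Byte at offset 20: 0xEF = 11101111 → 3-byte char (#7). Advance 3.
Byte at offset 23: 0xEC = 11101100 → 3-byte char (#8). Advance 3.
Byte at offset 26: 0xE0 = 11100000 → 3-byte char (#9). Advance 3.
Byte at offset 29: 0xF0 = 11110000 → 4-byte char (#10). Advance 4.
Byte at offset 33: 0xE1 = 11100001 → 3-byte char (#11). Advance 3.
Reached end at offset 36 after 11 code points.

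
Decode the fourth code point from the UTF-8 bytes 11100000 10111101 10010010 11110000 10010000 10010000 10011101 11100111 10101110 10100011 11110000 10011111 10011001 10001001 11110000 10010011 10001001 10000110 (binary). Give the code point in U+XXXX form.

U+1F649

Offset 0: leading byte 0xE0 = 11100000 → 3-byte char #1 = E0 BD 92.
Offset 3: leading byte 0xF0 = 11110000 → 4-byte char #2 = F0 90 90 9D.
Offset 7: leading byte 0xE7 = 11100111 → 3-byte char #3 = E7 AE A3.
Offset 10: leading byte 0xF0 = 11110000 → 4-byte char #4 = F0 9F 99 89.
Leading byte 0xF0 = 11110000 matches 11110xxx → 4-byte sequence.
Byte 1: 0xF0 = 11110000, payload 000 (3 bits).
Byte 2: 0x9F = 10011111 (10xxxxxx ✓), payload 011111.
Byte 3: 0x99 = 10011001 (10xxxxxx ✓), payload 011001.
Byte 4: 0x89 = 10001001 (10xxxxxx ✓), payload 001001.
Concatenate: 000011111011001001001 = 0x1F649 (21 bits → U+1F649).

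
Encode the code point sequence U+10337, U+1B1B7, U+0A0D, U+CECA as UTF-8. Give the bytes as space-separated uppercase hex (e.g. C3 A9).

F0 90 8C B7 F0 9B 86 B7 E0 A8 8D EC BB 8A

U+10337: 4-byte form → F0 90 8C B7.
U+1B1B7: 4-byte form → F0 9B 86 B7.
U+0A0D: 3-byte form → E0 A8 8D.
U+CECA: 3-byte form → EC BB 8A.
Concatenated (14 bytes): F0 90 8C B7 F0 9B 86 B7 E0 A8 8D EC BB 8A.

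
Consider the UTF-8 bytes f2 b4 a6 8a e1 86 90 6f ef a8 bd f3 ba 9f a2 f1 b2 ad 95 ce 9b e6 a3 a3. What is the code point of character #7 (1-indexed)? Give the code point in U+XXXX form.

Offset 0: leading byte 0xF2 = 11110010 → 4-byte char #1 = F2 B4 A6 8A.
Offset 4: leading byte 0xE1 = 11100001 → 3-byte char #2 = E1 86 90.
Offset 7: leading byte 0x6F = 01101111 → 1-byte char #3 = 6F.
Offset 8: leading byte 0xEF = 11101111 → 3-byte char #4 = EF A8 BD.
Offset 11: leading byte 0xF3 = 11110011 → 4-byte char #5 = F3 BA 9F A2.
Offset 15: leading byte 0xF1 = 11110001 → 4-byte char #6 = F1 B2 AD 95.
Offset 19: leading byte 0xCE = 11001110 → 2-byte char #7 = CE 9B.
Leading byte 0xCE = 11001110 matches 110xxxxx → 2-byte sequence.
Byte 1: 0xCE = 11001110, payload 01110 (5 bits).
Byte 2: 0x9B = 10011011 (10xxxxxx ✓), payload 011011.
Concatenate: 01110011011 = 0x39B (11 bits → U+039B).

U+039B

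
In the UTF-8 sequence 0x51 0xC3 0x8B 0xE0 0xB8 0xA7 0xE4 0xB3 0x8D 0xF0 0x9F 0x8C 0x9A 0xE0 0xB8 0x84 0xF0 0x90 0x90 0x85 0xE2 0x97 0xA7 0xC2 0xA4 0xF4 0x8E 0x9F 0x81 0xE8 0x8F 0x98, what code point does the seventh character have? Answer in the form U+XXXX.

U+10405

Offset 0: leading byte 0x51 = 01010001 → 1-byte char #1 = 51.
Offset 1: leading byte 0xC3 = 11000011 → 2-byte char #2 = C3 8B.
Offset 3: leading byte 0xE0 = 11100000 → 3-byte char #3 = E0 B8 A7.
Offset 6: leading byte 0xE4 = 11100100 → 3-byte char #4 = E4 B3 8D.
Offset 9: leading byte 0xF0 = 11110000 → 4-byte char #5 = F0 9F 8C 9A.
Offset 13: leading byte 0xE0 = 11100000 → 3-byte char #6 = E0 B8 84.
Offset 16: leading byte 0xF0 = 11110000 → 4-byte char #7 = F0 90 90 85.
Leading byte 0xF0 = 11110000 matches 11110xxx → 4-byte sequence.
Byte 1: 0xF0 = 11110000, payload 000 (3 bits).
Byte 2: 0x90 = 10010000 (10xxxxxx ✓), payload 010000.
Byte 3: 0x90 = 10010000 (10xxxxxx ✓), payload 010000.
Byte 4: 0x85 = 10000101 (10xxxxxx ✓), payload 000101.
Concatenate: 000010000010000000101 = 0x10405 (21 bits → U+10405).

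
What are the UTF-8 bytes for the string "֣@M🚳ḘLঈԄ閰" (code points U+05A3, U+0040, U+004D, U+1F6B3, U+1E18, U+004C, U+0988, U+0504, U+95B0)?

U+05A3: 2-byte form → D6 A3.
U+0040: 1-byte form → 40.
U+004D: 1-byte form → 4D.
U+1F6B3: 4-byte form → F0 9F 9A B3.
U+1E18: 3-byte form → E1 B8 98.
U+004C: 1-byte form → 4C.
U+0988: 3-byte form → E0 A6 88.
U+0504: 2-byte form → D4 84.
U+95B0: 3-byte form → E9 96 B0.
Concatenated (20 bytes): D6 A3 40 4D F0 9F 9A B3 E1 B8 98 4C E0 A6 88 D4 84 E9 96 B0.

D6 A3 40 4D F0 9F 9A B3 E1 B8 98 4C E0 A6 88 D4 84 E9 96 B0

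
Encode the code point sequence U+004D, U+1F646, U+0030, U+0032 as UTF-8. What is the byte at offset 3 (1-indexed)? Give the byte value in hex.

1-indexed offset 3 is 0-indexed offset 2.
U+004D → 1-byte form 4D at offsets 0–0.
U+1F646 → 4-byte form F0 9F 99 86 at offsets 1–4.
Offset 2 falls in char 2's range; it's byte 2 of F0 9F 99 86 = 0x9F.

0x9F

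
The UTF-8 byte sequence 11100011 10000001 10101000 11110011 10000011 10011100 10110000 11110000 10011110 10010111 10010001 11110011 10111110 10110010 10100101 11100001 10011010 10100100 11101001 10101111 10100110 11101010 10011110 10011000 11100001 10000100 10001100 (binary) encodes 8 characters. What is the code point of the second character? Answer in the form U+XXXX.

Offset 0: leading byte 0xE3 = 11100011 → 3-byte char #1 = E3 81 A8.
Offset 3: leading byte 0xF3 = 11110011 → 4-byte char #2 = F3 83 9C B0.
Leading byte 0xF3 = 11110011 matches 11110xxx → 4-byte sequence.
Byte 1: 0xF3 = 11110011, payload 011 (3 bits).
Byte 2: 0x83 = 10000011 (10xxxxxx ✓), payload 000011.
Byte 3: 0x9C = 10011100 (10xxxxxx ✓), payload 011100.
Byte 4: 0xB0 = 10110000 (10xxxxxx ✓), payload 110000.
Concatenate: 011000011011100110000 = 0xC3730 (21 bits → U+C3730).

U+C3730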